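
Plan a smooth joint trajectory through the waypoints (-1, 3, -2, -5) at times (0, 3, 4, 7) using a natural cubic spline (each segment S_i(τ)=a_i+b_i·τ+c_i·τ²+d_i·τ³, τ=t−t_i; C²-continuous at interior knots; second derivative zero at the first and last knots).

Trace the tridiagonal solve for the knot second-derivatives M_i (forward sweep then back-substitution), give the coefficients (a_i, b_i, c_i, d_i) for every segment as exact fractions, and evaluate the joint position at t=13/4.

Δ: Δ0=4/3, Δ1=-5, Δ2=-1
row 1: diag=8, rhs=-38; c'=1/8, d'=-19/4
row 2: denom=8−1·1/8=63/8; d'=(24−1·-19/4)/(63/8)=230/63
back: M2=230/63
back: M1=-19/4−1/8·230/63=-328/63
M: M0=0, M1=-328/63, M2=230/63, M3=0
seg 0: a=-1, c=M0/2=0, d=(M1−M0)/(6·3)=-164/567, b=Δ0−h0·(2M0+M1)/6=248/63
seg 1: a=3, c=M1/2=-164/63, d=(M2−M1)/(6·1)=31/21, b=Δ1−h1·(2M1+M2)/6=-244/63
seg 2: a=-2, c=M2/2=115/63, d=(M3−M2)/(6·3)=-115/567, b=Δ2−h2·(2M2+M3)/6=-293/63
t_q=13/4 → seg 1, τ=1/4; S=3+-244/63·τ+-164/63·τ²+31/21·τ³=2543/1344

  seg 0: a=-1 b=248/63 c=0 d=-164/567
  seg 1: a=3 b=-244/63 c=-164/63 d=31/21
  seg 2: a=-2 b=-293/63 c=115/63 d=-115/567
S(13/4) = 2543/1344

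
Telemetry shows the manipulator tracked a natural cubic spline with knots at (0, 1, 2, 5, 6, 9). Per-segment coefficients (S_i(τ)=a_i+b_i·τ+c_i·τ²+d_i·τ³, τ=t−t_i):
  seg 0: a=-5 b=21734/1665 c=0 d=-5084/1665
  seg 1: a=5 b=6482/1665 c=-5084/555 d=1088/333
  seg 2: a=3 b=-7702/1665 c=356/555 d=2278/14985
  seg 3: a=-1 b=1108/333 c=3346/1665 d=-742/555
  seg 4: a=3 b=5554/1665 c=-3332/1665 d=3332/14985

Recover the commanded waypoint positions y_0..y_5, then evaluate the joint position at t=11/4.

y_0=-5 y_1=5 y_2=3 y_3=-1 y_4=3 y_5=1
S(11/4) = -263/5920

y_0 = S_0(0) = a_0 = -5
y_1 = S_1(0) = a_1 = 5
y_2 = S_2(0) = a_2 = 3
y_3 = S_3(0) = a_3 = -1
y_4 = S_4(0) = a_4 = 3
y_5 = S_4(3) = 1
t_q=11/4 is in segment 2 (τ=3/4); S_2(τ)=-263/5920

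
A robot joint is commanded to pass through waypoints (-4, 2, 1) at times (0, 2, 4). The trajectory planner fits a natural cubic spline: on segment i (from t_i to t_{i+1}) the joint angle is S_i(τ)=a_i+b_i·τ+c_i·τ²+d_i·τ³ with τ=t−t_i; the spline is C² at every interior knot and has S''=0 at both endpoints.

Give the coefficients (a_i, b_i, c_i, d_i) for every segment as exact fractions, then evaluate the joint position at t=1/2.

  seg 0: a=-4 b=31/8 c=0 d=-7/32
  seg 1: a=2 b=5/4 c=-21/16 d=7/32
S(1/2) = -535/256

Δ: Δ0=3, Δ1=-1/2
row 1: diag=8, rhs=-21; c'=1/4, d'=-21/8
back: M1=-21/8
M: M0=0, M1=-21/8, M2=0
seg 0: a=-4, c=M0/2=0, d=(M1−M0)/(6·2)=-7/32, b=Δ0−h0·(2M0+M1)/6=31/8
seg 1: a=2, c=M1/2=-21/16, d=(M2−M1)/(6·2)=7/32, b=Δ1−h1·(2M1+M2)/6=5/4
t_q=1/2 → seg 0, τ=1/2; S=-4+31/8·τ+0·τ²+-7/32·τ³=-535/256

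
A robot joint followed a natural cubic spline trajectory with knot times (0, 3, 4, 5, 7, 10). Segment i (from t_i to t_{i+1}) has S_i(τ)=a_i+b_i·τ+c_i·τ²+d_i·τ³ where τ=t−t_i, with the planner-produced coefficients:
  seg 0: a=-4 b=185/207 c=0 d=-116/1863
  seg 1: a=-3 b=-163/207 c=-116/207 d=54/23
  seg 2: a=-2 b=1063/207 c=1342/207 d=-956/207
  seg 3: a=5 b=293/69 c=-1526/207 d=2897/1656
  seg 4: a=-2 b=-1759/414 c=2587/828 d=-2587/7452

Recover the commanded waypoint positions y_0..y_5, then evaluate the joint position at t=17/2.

y_0=-4 y_1=-3 y_2=-2 y_3=5 y_4=-2 y_5=4
S(17/2) = -1851/736

y_0 = S_0(0) = a_0 = -4
y_1 = S_1(0) = a_1 = -3
y_2 = S_2(0) = a_2 = -2
y_3 = S_3(0) = a_3 = 5
y_4 = S_4(0) = a_4 = -2
y_5 = S_4(3) = 4
t_q=17/2 is in segment 4 (τ=3/2); S_4(τ)=-1851/736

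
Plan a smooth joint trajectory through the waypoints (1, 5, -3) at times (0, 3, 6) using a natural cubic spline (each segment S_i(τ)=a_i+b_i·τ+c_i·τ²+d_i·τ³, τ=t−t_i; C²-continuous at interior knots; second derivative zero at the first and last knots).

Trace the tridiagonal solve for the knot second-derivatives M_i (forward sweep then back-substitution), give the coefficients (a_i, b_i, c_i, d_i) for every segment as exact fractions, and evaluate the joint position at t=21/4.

Δ: Δ0=4/3, Δ1=-8/3
row 1: diag=12, rhs=-24; c'=1/4, d'=-2
back: M1=-2
M: M0=0, M1=-2, M2=0
seg 0: a=1, c=M0/2=0, d=(M1−M0)/(6·3)=-1/9, b=Δ0−h0·(2M0+M1)/6=7/3
seg 1: a=5, c=M1/2=-1, d=(M2−M1)/(6·3)=1/9, b=Δ1−h1·(2M1+M2)/6=-2/3
t_q=21/4 → seg 1, τ=9/4; S=5+-2/3·τ+-1·τ²+1/9·τ³=-19/64

  seg 0: a=1 b=7/3 c=0 d=-1/9
  seg 1: a=5 b=-2/3 c=-1 d=1/9
S(21/4) = -19/64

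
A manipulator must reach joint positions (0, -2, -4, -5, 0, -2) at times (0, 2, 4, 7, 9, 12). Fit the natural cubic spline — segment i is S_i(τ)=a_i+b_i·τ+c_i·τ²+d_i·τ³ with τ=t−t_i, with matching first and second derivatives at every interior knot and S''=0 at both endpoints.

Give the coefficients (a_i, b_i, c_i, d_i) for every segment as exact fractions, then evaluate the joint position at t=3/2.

Δ: Δ0=-1, Δ1=-1, Δ2=-1/3, Δ3=5/2, Δ4=-2/3
row 1: diag=8, rhs=0; c'=1/4, d'=0
row 2: denom=10−2·1/4=19/2; d'=(4−2·0)/(19/2)=8/19
row 3: denom=10−3·6/19=172/19; d'=(17−3·8/19)/(172/19)=299/172
row 4: denom=10−2·19/86=411/43; d'=(-19−2·299/172)/(411/43)=-1933/822
back: M4=-1933/822
back: M3=299/172−19/86·-1933/822=928/411
back: M2=8/19−6/19·928/411=-40/137
back: M1=0−1/4·-40/137=10/137
M: M0=0, M1=10/137, M2=-40/137, M3=928/411, M4=-1933/822, M5=0
seg 0: a=0, c=M0/2=0, d=(M1−M0)/(6·2)=5/822, b=Δ0−h0·(2M0+M1)/6=-421/411
seg 1: a=-2, c=M1/2=5/137, d=(M2−M1)/(6·2)=-25/822, b=Δ1−h1·(2M1+M2)/6=-391/411
seg 2: a=-4, c=M2/2=-20/137, d=(M3−M2)/(6·3)=524/3699, b=Δ2−h2·(2M2+M3)/6=-481/411
seg 3: a=-5, c=M3/2=464/411, d=(M4−M3)/(6·2)=-421/1096, b=Δ3−h3·(2M3+M4)/6=731/411
seg 4: a=0, c=M4/2=-1933/1644, d=(M5−M4)/(6·3)=1933/14796, b=Δ4−h4·(2M4+M5)/6=1385/822
t_q=3/2 → seg 0, τ=3/2; S=0+-421/411·τ+0·τ²+5/822·τ³=-3323/2192

  seg 0: a=0 b=-421/411 c=0 d=5/822
  seg 1: a=-2 b=-391/411 c=5/137 d=-25/822
  seg 2: a=-4 b=-481/411 c=-20/137 d=524/3699
  seg 3: a=-5 b=731/411 c=464/411 d=-421/1096
  seg 4: a=0 b=1385/822 c=-1933/1644 d=1933/14796
S(3/2) = -3323/2192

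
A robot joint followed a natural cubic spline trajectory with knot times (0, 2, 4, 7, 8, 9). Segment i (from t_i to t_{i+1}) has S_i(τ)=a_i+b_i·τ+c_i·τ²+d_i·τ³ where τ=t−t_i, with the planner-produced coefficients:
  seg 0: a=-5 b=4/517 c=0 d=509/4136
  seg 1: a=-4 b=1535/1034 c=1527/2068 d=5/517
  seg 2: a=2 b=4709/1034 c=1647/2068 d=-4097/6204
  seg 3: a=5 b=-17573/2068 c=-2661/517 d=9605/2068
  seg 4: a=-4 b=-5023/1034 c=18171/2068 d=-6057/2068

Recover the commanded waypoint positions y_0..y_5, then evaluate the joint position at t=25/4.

y_0 = S_0(0) = a_0 = -5
y_1 = S_1(0) = a_1 = -4
y_2 = S_2(0) = a_2 = 2
y_3 = S_3(0) = a_3 = 5
y_4 = S_4(0) = a_4 = -4
y_5 = S_4(1) = -3
t_q=25/4 is in segment 2 (τ=9/4); S_2(τ)=1158953/132352

y_0=-5 y_1=-4 y_2=2 y_3=5 y_4=-4 y_5=-3
S(25/4) = 1158953/132352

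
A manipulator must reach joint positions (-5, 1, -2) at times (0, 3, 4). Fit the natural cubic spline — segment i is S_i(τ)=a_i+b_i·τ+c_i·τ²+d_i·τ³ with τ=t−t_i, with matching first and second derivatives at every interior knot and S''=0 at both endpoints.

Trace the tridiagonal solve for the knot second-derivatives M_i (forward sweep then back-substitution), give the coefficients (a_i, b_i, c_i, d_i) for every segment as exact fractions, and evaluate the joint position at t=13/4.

  seg 0: a=-5 b=31/8 c=0 d=-5/24
  seg 1: a=1 b=-7/4 c=-15/8 d=5/8
S(13/4) = 233/512

Δ: Δ0=2, Δ1=-3
row 1: diag=8, rhs=-30; c'=1/8, d'=-15/4
back: M1=-15/4
M: M0=0, M1=-15/4, M2=0
seg 0: a=-5, c=M0/2=0, d=(M1−M0)/(6·3)=-5/24, b=Δ0−h0·(2M0+M1)/6=31/8
seg 1: a=1, c=M1/2=-15/8, d=(M2−M1)/(6·1)=5/8, b=Δ1−h1·(2M1+M2)/6=-7/4
t_q=13/4 → seg 1, τ=1/4; S=1+-7/4·τ+-15/8·τ²+5/8·τ³=233/512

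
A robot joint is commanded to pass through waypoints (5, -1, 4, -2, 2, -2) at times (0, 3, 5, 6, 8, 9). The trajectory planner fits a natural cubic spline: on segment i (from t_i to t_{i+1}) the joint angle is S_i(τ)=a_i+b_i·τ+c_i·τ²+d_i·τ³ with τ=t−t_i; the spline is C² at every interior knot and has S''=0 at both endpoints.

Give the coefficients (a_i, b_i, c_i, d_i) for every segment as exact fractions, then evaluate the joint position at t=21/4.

  seg 0: a=5 b=-7967/1732 c=0 d=1501/5196
  seg 1: a=-1 b=2771/866 c=4503/1732 d=-5109/3464
  seg 2: a=4 b=-1775/433 c=-2706/433 d=1883/433
  seg 3: a=-2 b=-1538/433 c=2943/433 d=-1741/866
  seg 4: a=2 b=-212/433 c=-2280/433 d=760/433
S(21/4) = 73507/27712

Δ: Δ0=-2, Δ1=5/2, Δ2=-6, Δ3=2, Δ4=-4
row 1: diag=10, rhs=27; c'=1/5, d'=27/10
row 2: denom=6−2·1/5=28/5; d'=(-51−2·27/10)/(28/5)=-141/14
row 3: denom=6−1·5/28=163/28; d'=(48−1·-141/14)/(163/28)=1626/163
row 4: denom=6−2·56/163=866/163; d'=(-36−2·1626/163)/(866/163)=-4560/433
back: M4=-4560/433
back: M3=1626/163−56/163·-4560/433=5886/433
back: M2=-141/14−5/28·5886/433=-5412/433
back: M1=27/10−1/5·-5412/433=4503/866
M: M0=0, M1=4503/866, M2=-5412/433, M3=5886/433, M4=-4560/433, M5=0
seg 0: a=5, c=M0/2=0, d=(M1−M0)/(6·3)=1501/5196, b=Δ0−h0·(2M0+M1)/6=-7967/1732
seg 1: a=-1, c=M1/2=4503/1732, d=(M2−M1)/(6·2)=-5109/3464, b=Δ1−h1·(2M1+M2)/6=2771/866
seg 2: a=4, c=M2/2=-2706/433, d=(M3−M2)/(6·1)=1883/433, b=Δ2−h2·(2M2+M3)/6=-1775/433
seg 3: a=-2, c=M3/2=2943/433, d=(M4−M3)/(6·2)=-1741/866, b=Δ3−h3·(2M3+M4)/6=-1538/433
seg 4: a=2, c=M4/2=-2280/433, d=(M5−M4)/(6·1)=760/433, b=Δ4−h4·(2M4+M5)/6=-212/433
t_q=21/4 → seg 2, τ=1/4; S=4+-1775/433·τ+-2706/433·τ²+1883/433·τ³=73507/27712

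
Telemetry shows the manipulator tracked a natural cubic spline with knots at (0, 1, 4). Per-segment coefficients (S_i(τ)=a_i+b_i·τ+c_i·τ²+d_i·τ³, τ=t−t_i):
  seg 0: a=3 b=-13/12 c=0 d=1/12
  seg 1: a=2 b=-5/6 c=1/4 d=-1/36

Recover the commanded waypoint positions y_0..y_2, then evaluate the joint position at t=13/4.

y_0 = S_0(0) = a_0 = 3
y_1 = S_1(0) = a_1 = 2
y_2 = S_1(3) = 1
t_q=13/4 is in segment 1 (τ=9/4); S_1(τ)=275/256

y_0=3 y_1=2 y_2=1
S(13/4) = 275/256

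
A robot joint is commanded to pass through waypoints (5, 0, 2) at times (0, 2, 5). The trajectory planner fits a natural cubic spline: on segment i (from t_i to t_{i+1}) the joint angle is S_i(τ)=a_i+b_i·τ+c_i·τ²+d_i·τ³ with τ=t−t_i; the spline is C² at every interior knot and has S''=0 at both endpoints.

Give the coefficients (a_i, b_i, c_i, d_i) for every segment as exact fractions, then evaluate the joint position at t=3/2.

  seg 0: a=5 b=-47/15 c=0 d=19/120
  seg 1: a=0 b=-37/30 c=19/20 d=-19/180
S(3/2) = 267/320

Δ: Δ0=-5/2, Δ1=2/3
row 1: diag=10, rhs=19; c'=3/10, d'=19/10
back: M1=19/10
M: M0=0, M1=19/10, M2=0
seg 0: a=5, c=M0/2=0, d=(M1−M0)/(6·2)=19/120, b=Δ0−h0·(2M0+M1)/6=-47/15
seg 1: a=0, c=M1/2=19/20, d=(M2−M1)/(6·3)=-19/180, b=Δ1−h1·(2M1+M2)/6=-37/30
t_q=3/2 → seg 0, τ=3/2; S=5+-47/15·τ+0·τ²+19/120·τ³=267/320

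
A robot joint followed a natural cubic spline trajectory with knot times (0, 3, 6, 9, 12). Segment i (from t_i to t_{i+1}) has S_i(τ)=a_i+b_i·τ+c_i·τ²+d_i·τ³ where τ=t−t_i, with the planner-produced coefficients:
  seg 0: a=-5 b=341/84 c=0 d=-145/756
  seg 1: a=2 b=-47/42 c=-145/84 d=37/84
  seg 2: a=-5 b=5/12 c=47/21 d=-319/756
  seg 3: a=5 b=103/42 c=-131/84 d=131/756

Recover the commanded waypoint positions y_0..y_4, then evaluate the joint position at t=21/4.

y_0=-5 y_1=2 y_2=-5 y_3=5 y_4=3
S(21/4) = -7597/1792

y_0 = S_0(0) = a_0 = -5
y_1 = S_1(0) = a_1 = 2
y_2 = S_2(0) = a_2 = -5
y_3 = S_3(0) = a_3 = 5
y_4 = S_3(3) = 3
t_q=21/4 is in segment 1 (τ=9/4); S_1(τ)=-7597/1792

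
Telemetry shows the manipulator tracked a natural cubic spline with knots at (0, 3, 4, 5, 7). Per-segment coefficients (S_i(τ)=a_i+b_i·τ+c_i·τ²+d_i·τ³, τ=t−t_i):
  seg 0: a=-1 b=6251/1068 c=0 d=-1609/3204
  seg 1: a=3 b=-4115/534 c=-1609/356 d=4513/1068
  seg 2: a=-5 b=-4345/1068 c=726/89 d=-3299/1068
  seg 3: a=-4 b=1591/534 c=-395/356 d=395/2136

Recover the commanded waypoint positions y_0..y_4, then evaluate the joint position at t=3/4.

y_0=-1 y_1=3 y_2=-5 y_3=-4 y_4=-1
S(3/4) = 72405/22784

y_0 = S_0(0) = a_0 = -1
y_1 = S_1(0) = a_1 = 3
y_2 = S_2(0) = a_2 = -5
y_3 = S_3(0) = a_3 = -4
y_4 = S_3(2) = -1
t_q=3/4 is in segment 0 (τ=3/4); S_0(τ)=72405/22784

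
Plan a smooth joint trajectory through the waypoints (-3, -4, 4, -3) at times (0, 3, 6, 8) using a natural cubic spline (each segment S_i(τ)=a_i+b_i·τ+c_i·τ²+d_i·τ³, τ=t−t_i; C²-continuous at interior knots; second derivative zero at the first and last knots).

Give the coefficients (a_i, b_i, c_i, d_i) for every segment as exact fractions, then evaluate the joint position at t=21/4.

Δ: Δ0=-1/3, Δ1=8/3, Δ2=-7/2
row 1: diag=12, rhs=18; c'=1/4, d'=3/2
row 2: denom=10−3·1/4=37/4; d'=(-37−3·3/2)/(37/4)=-166/37
back: M2=-166/37
back: M1=3/2−1/4·-166/37=97/37
M: M0=0, M1=97/37, M2=-166/37, M3=0
seg 0: a=-3, c=M0/2=0, d=(M1−M0)/(6·3)=97/666, b=Δ0−h0·(2M0+M1)/6=-365/222
seg 1: a=-4, c=M1/2=97/74, d=(M2−M1)/(6·3)=-263/666, b=Δ1−h1·(2M1+M2)/6=254/111
seg 2: a=4, c=M2/2=-83/37, d=(M3−M2)/(6·2)=83/222, b=Δ2−h2·(2M2+M3)/6=-113/222
t_q=21/4 → seg 1, τ=9/4; S=-4+254/111·τ+97/74·τ²+-263/666·τ³=15565/4736

  seg 0: a=-3 b=-365/222 c=0 d=97/666
  seg 1: a=-4 b=254/111 c=97/74 d=-263/666
  seg 2: a=4 b=-113/222 c=-83/37 d=83/222
S(21/4) = 15565/4736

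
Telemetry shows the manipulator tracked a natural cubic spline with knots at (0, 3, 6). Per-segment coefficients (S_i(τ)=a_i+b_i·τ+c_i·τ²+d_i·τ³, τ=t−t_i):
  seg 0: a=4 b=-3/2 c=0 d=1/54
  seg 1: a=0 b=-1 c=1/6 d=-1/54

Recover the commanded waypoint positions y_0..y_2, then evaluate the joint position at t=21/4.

y_0=4 y_1=0 y_2=-2
S(21/4) = -207/128

y_0 = S_0(0) = a_0 = 4
y_1 = S_1(0) = a_1 = 0
y_2 = S_1(3) = -2
t_q=21/4 is in segment 1 (τ=9/4); S_1(τ)=-207/128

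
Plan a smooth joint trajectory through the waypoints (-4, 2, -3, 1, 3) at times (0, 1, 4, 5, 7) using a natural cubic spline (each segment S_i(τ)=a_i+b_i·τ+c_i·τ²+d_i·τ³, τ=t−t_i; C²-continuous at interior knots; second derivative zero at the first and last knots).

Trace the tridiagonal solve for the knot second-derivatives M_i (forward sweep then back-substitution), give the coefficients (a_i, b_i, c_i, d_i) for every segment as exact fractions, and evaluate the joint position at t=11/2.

Δ: Δ0=6, Δ1=-5/3, Δ2=4, Δ3=1
row 1: diag=8, rhs=-46; c'=3/8, d'=-23/4
row 2: denom=8−3·3/8=55/8; d'=(34−3·-23/4)/(55/8)=82/11
row 3: denom=6−1·8/55=322/55; d'=(-18−1·82/11)/(322/55)=-100/23
back: M3=-100/23
back: M2=82/11−8/55·-100/23=186/23
back: M1=-23/4−3/8·186/23=-202/23
M: M0=0, M1=-202/23, M2=186/23, M3=-100/23, M4=0
seg 0: a=-4, c=M0/2=0, d=(M1−M0)/(6·1)=-101/69, b=Δ0−h0·(2M0+M1)/6=515/69
seg 1: a=2, c=M1/2=-101/23, d=(M2−M1)/(6·3)=194/207, b=Δ1−h1·(2M1+M2)/6=212/69
seg 2: a=-3, c=M2/2=93/23, d=(M3−M2)/(6·1)=-143/69, b=Δ2−h2·(2M2+M3)/6=140/69
seg 3: a=1, c=M3/2=-50/23, d=(M4−M3)/(6·2)=25/69, b=Δ3−h3·(2M3+M4)/6=269/69
t_q=11/2 → seg 3, τ=1/2; S=1+269/69·τ+-50/23·τ²+25/69·τ³=451/184

  seg 0: a=-4 b=515/69 c=0 d=-101/69
  seg 1: a=2 b=212/69 c=-101/23 d=194/207
  seg 2: a=-3 b=140/69 c=93/23 d=-143/69
  seg 3: a=1 b=269/69 c=-50/23 d=25/69
S(11/2) = 451/184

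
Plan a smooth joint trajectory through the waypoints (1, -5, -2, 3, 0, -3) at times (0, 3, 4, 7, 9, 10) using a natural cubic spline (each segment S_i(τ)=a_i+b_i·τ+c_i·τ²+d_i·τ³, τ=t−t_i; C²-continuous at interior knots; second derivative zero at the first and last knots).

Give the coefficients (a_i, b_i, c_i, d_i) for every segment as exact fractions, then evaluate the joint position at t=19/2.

Δ: Δ0=-2, Δ1=3, Δ2=5/3, Δ3=-3/2, Δ4=-3
row 1: diag=8, rhs=30; c'=1/8, d'=15/4
row 2: denom=8−1·1/8=63/8; d'=(-8−1·15/4)/(63/8)=-94/63
row 3: denom=10−3·8/21=62/7; d'=(-19−3·-94/63)/(62/7)=-305/186
row 4: denom=6−2·7/31=172/31; d'=(-9−2·-305/186)/(172/31)=-133/129
back: M4=-133/129
back: M3=-305/186−7/31·-133/129=-121/86
back: M2=-94/63−8/21·-121/86=-370/387
back: M1=15/4−1/8·-370/387=2995/774
M: M0=0, M1=2995/774, M2=-370/387, M3=-121/86, M4=-133/129, M5=0
seg 0: a=1, c=M0/2=0, d=(M1−M0)/(6·3)=2995/13932, b=Δ0−h0·(2M0+M1)/6=-6091/1548
seg 1: a=-5, c=M1/2=2995/1548, d=(M2−M1)/(6·1)=-415/516, b=Δ1−h1·(2M1+M2)/6=1447/774
seg 2: a=-2, c=M2/2=-185/387, d=(M3−M2)/(6·3)=-349/13932, b=Δ2−h2·(2M2+M3)/6=5149/1548
seg 3: a=3, c=M3/2=-121/172, d=(M4−M3)/(6·2)=97/3096, b=Δ3−h3·(2M3+M4)/6=-169/774
seg 4: a=0, c=M4/2=-133/258, d=(M5−M4)/(6·1)=133/774, b=Δ4−h4·(2M4+M5)/6=-1028/387
t_q=19/2 → seg 4, τ=1/2; S=0+-1028/387·τ+-133/258·τ²+133/774·τ³=-2963/2064

  seg 0: a=1 b=-6091/1548 c=0 d=2995/13932
  seg 1: a=-5 b=1447/774 c=2995/1548 d=-415/516
  seg 2: a=-2 b=5149/1548 c=-185/387 d=-349/13932
  seg 3: a=3 b=-169/774 c=-121/172 d=97/3096
  seg 4: a=0 b=-1028/387 c=-133/258 d=133/774
S(19/2) = -2963/2064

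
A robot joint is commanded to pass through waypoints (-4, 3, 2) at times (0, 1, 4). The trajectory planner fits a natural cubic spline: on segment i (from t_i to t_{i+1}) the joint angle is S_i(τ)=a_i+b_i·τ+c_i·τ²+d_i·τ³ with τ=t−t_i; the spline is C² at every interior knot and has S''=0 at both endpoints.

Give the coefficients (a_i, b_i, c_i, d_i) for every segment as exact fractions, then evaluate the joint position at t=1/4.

  seg 0: a=-4 b=95/12 c=0 d=-11/12
  seg 1: a=3 b=31/6 c=-11/4 d=11/36
S(1/4) = -521/256

Δ: Δ0=7, Δ1=-1/3
row 1: diag=8, rhs=-44; c'=3/8, d'=-11/2
back: M1=-11/2
M: M0=0, M1=-11/2, M2=0
seg 0: a=-4, c=M0/2=0, d=(M1−M0)/(6·1)=-11/12, b=Δ0−h0·(2M0+M1)/6=95/12
seg 1: a=3, c=M1/2=-11/4, d=(M2−M1)/(6·3)=11/36, b=Δ1−h1·(2M1+M2)/6=31/6
t_q=1/4 → seg 0, τ=1/4; S=-4+95/12·τ+0·τ²+-11/12·τ³=-521/256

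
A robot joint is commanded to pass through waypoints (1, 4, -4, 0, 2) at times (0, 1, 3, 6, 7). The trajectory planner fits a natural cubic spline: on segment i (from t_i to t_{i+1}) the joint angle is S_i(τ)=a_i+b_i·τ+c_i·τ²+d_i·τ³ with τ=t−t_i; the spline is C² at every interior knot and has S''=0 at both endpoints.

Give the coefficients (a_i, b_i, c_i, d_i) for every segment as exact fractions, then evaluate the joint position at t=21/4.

  seg 0: a=1 b=5281/1182 c=0 d=-1735/1182
  seg 1: a=4 b=38/591 c=-1735/394 d=2803/2364
  seg 2: a=-4 b=-1963/591 c=534/197 d=-685/1773
  seg 3: a=0 b=1484/591 c=-151/197 d=151/591
S(21/4) = -27125/12608

Δ: Δ0=3, Δ1=-4, Δ2=4/3, Δ3=2
row 1: diag=6, rhs=-42; c'=1/3, d'=-7
row 2: denom=10−2·1/3=28/3; d'=(32−2·-7)/(28/3)=69/14
row 3: denom=8−3·9/28=197/28; d'=(4−3·69/14)/(197/28)=-302/197
back: M3=-302/197
back: M2=69/14−9/28·-302/197=1068/197
back: M1=-7−1/3·1068/197=-1735/197
M: M0=0, M1=-1735/197, M2=1068/197, M3=-302/197, M4=0
seg 0: a=1, c=M0/2=0, d=(M1−M0)/(6·1)=-1735/1182, b=Δ0−h0·(2M0+M1)/6=5281/1182
seg 1: a=4, c=M1/2=-1735/394, d=(M2−M1)/(6·2)=2803/2364, b=Δ1−h1·(2M1+M2)/6=38/591
seg 2: a=-4, c=M2/2=534/197, d=(M3−M2)/(6·3)=-685/1773, b=Δ2−h2·(2M2+M3)/6=-1963/591
seg 3: a=0, c=M3/2=-151/197, d=(M4−M3)/(6·1)=151/591, b=Δ3−h3·(2M3+M4)/6=1484/591
t_q=21/4 → seg 2, τ=9/4; S=-4+-1963/591·τ+534/197·τ²+-685/1773·τ³=-27125/12608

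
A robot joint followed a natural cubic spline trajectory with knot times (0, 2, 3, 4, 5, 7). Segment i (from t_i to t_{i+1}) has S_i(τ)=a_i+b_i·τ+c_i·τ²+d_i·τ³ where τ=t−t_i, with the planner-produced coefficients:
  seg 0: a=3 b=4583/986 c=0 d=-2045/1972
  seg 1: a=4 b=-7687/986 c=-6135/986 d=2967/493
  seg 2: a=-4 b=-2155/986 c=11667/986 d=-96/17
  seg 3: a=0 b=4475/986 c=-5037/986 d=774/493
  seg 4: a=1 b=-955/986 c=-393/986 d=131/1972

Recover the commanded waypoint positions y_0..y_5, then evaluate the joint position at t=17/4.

y_0 = S_0(0) = a_0 = 3
y_1 = S_1(0) = a_1 = 4
y_2 = S_2(0) = a_2 = -4
y_3 = S_3(0) = a_3 = 0
y_4 = S_4(0) = a_4 = 1
y_5 = S_4(2) = -2
t_q=17/4 is in segment 3 (τ=1/4); S_3(τ)=6625/7888

y_0=3 y_1=4 y_2=-4 y_3=0 y_4=1 y_5=-2
S(17/4) = 6625/7888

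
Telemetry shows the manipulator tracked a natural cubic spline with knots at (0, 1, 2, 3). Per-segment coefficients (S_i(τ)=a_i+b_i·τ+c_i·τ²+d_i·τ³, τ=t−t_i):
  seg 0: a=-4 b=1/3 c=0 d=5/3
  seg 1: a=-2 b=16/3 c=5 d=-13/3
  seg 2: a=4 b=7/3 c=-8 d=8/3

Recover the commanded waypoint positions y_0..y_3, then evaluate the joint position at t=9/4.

y_0 = S_0(0) = a_0 = -4
y_1 = S_1(0) = a_1 = -2
y_2 = S_2(0) = a_2 = 4
y_3 = S_2(1) = 1
t_q=9/4 is in segment 2 (τ=1/4); S_2(τ)=33/8

y_0=-4 y_1=-2 y_2=4 y_3=1
S(9/4) = 33/8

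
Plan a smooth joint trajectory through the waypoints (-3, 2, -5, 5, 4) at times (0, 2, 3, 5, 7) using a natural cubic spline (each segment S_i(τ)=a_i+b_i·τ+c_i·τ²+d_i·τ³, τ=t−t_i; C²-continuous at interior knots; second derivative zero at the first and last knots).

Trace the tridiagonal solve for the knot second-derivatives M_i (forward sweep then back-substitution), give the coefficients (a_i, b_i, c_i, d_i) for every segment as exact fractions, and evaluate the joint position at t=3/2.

  seg 0: a=-3 b=845/128 c=0 d=-525/512
  seg 1: a=2 b=-365/64 c=-1575/256 d=1243/256
  seg 2: a=-5 b=-881/256 c=1077/128 d=-2147/1024
  seg 3: a=5 b=647/128 c=-2133/512 d=711/1024
S(3/2) = 14097/4096

Δ: Δ0=5/2, Δ1=-7, Δ2=5, Δ3=-1/2
row 1: diag=6, rhs=-57; c'=1/6, d'=-19/2
row 2: denom=6−1·1/6=35/6; d'=(72−1·-19/2)/(35/6)=489/35
row 3: denom=8−2·12/35=256/35; d'=(-33−2·489/35)/(256/35)=-2133/256
back: M3=-2133/256
back: M2=489/35−12/35·-2133/256=1077/64
back: M1=-19/2−1/6·1077/64=-1575/128
M: M0=0, M1=-1575/128, M2=1077/64, M3=-2133/256, M4=0
seg 0: a=-3, c=M0/2=0, d=(M1−M0)/(6·2)=-525/512, b=Δ0−h0·(2M0+M1)/6=845/128
seg 1: a=2, c=M1/2=-1575/256, d=(M2−M1)/(6·1)=1243/256, b=Δ1−h1·(2M1+M2)/6=-365/64
seg 2: a=-5, c=M2/2=1077/128, d=(M3−M2)/(6·2)=-2147/1024, b=Δ2−h2·(2M2+M3)/6=-881/256
seg 3: a=5, c=M3/2=-2133/512, d=(M4−M3)/(6·2)=711/1024, b=Δ3−h3·(2M3+M4)/6=647/128
t_q=3/2 → seg 0, τ=3/2; S=-3+845/128·τ+0·τ²+-525/512·τ³=14097/4096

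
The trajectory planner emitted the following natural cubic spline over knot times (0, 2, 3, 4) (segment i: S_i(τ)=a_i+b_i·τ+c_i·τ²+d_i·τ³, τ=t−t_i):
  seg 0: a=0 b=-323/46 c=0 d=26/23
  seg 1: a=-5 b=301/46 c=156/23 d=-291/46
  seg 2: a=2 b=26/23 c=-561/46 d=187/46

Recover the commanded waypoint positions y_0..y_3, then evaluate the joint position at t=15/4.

y_0=0 y_1=-5 y_2=2 y_3=-5
S(15/4) = -6763/2944

y_0 = S_0(0) = a_0 = 0
y_1 = S_1(0) = a_1 = -5
y_2 = S_2(0) = a_2 = 2
y_3 = S_2(1) = -5
t_q=15/4 is in segment 2 (τ=3/4); S_2(τ)=-6763/2944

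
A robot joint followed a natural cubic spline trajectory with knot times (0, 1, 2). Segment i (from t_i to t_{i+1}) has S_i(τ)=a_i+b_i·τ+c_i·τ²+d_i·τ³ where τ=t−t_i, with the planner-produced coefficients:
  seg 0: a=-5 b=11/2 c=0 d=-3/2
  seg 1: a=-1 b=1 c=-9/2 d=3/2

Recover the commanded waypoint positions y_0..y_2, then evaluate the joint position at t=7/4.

y_0 = S_0(0) = a_0 = -5
y_1 = S_1(0) = a_1 = -1
y_2 = S_1(1) = -3
t_q=7/4 is in segment 1 (τ=3/4); S_1(τ)=-275/128

y_0=-5 y_1=-1 y_2=-3
S(7/4) = -275/128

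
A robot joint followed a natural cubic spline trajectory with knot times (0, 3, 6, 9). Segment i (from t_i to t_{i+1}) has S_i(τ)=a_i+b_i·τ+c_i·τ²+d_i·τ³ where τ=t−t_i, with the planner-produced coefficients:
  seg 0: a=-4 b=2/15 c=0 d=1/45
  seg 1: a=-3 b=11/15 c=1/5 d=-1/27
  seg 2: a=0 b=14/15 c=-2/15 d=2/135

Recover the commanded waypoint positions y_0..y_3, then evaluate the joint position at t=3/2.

y_0 = S_0(0) = a_0 = -4
y_1 = S_1(0) = a_1 = -3
y_2 = S_2(0) = a_2 = 0
y_3 = S_2(3) = 2
t_q=3/2 is in segment 0 (τ=3/2); S_0(τ)=-149/40

y_0=-4 y_1=-3 y_2=0 y_3=2
S(3/2) = -149/40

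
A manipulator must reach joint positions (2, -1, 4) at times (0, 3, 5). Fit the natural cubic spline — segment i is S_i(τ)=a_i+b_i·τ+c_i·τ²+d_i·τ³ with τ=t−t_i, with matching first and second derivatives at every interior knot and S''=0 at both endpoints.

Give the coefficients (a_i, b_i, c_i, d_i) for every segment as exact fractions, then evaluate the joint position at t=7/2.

Δ: Δ0=-1, Δ1=5/2
row 1: diag=10, rhs=21; c'=1/5, d'=21/10
back: M1=21/10
M: M0=0, M1=21/10, M2=0
seg 0: a=2, c=M0/2=0, d=(M1−M0)/(6·3)=7/60, b=Δ0−h0·(2M0+M1)/6=-41/20
seg 1: a=-1, c=M1/2=21/20, d=(M2−M1)/(6·2)=-7/40, b=Δ1−h1·(2M1+M2)/6=11/10
t_q=7/2 → seg 1, τ=1/2; S=-1+11/10·τ+21/20·τ²+-7/40·τ³=-67/320

  seg 0: a=2 b=-41/20 c=0 d=7/60
  seg 1: a=-1 b=11/10 c=21/20 d=-7/40
S(7/2) = -67/320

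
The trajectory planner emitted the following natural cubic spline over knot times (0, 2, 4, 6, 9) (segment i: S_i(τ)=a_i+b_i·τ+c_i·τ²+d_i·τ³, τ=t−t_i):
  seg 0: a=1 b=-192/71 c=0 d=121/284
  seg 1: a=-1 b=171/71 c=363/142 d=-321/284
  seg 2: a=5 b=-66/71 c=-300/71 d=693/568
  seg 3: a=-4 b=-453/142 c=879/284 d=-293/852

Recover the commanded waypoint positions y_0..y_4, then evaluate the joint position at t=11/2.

y_0=1 y_1=-1 y_2=5 y_3=-4 y_4=5
S(11/2) = -8105/4544

y_0 = S_0(0) = a_0 = 1
y_1 = S_1(0) = a_1 = -1
y_2 = S_2(0) = a_2 = 5
y_3 = S_3(0) = a_3 = -4
y_4 = S_3(3) = 5
t_q=11/2 is in segment 2 (τ=3/2); S_2(τ)=-8105/4544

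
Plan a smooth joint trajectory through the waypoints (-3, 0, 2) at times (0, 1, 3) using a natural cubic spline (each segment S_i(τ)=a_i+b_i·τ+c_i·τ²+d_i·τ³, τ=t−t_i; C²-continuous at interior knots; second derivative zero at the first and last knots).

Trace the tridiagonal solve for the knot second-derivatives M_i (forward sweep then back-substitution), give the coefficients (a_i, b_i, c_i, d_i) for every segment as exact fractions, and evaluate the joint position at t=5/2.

Δ: Δ0=3, Δ1=1
row 1: diag=6, rhs=-12; c'=1/3, d'=-2
back: M1=-2
M: M0=0, M1=-2, M2=0
seg 0: a=-3, c=M0/2=0, d=(M1−M0)/(6·1)=-1/3, b=Δ0−h0·(2M0+M1)/6=10/3
seg 1: a=0, c=M1/2=-1, d=(M2−M1)/(6·2)=1/6, b=Δ1−h1·(2M1+M2)/6=7/3
t_q=5/2 → seg 1, τ=3/2; S=0+7/3·τ+-1·τ²+1/6·τ³=29/16

  seg 0: a=-3 b=10/3 c=0 d=-1/3
  seg 1: a=0 b=7/3 c=-1 d=1/6
S(5/2) = 29/16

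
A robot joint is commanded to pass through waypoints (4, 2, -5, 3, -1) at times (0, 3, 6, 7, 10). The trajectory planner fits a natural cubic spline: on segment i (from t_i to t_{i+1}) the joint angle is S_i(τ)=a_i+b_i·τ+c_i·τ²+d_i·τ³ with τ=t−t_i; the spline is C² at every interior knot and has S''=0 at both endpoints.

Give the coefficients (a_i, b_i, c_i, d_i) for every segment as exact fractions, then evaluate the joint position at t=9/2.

  seg 0: a=4 b=229/228 c=0 d=-127/684
  seg 1: a=2 b=-457/114 c=-127/76 d=1525/2052
  seg 2: a=-5 b=1375/228 c=286/57 d=-695/228
  seg 3: a=3 b=263/38 c=-941/228 d=941/2052
S(9/2) = -3201/608

Δ: Δ0=-2/3, Δ1=-7/3, Δ2=8, Δ3=-4/3
row 1: diag=12, rhs=-10; c'=1/4, d'=-5/6
row 2: denom=8−3·1/4=29/4; d'=(62−3·-5/6)/(29/4)=258/29
row 3: denom=8−1·4/29=228/29; d'=(-56−1·258/29)/(228/29)=-941/114
back: M3=-941/114
back: M2=258/29−4/29·-941/114=572/57
back: M1=-5/6−1/4·572/57=-127/38
M: M0=0, M1=-127/38, M2=572/57, M3=-941/114, M4=0
seg 0: a=4, c=M0/2=0, d=(M1−M0)/(6·3)=-127/684, b=Δ0−h0·(2M0+M1)/6=229/228
seg 1: a=2, c=M1/2=-127/76, d=(M2−M1)/(6·3)=1525/2052, b=Δ1−h1·(2M1+M2)/6=-457/114
seg 2: a=-5, c=M2/2=286/57, d=(M3−M2)/(6·1)=-695/228, b=Δ2−h2·(2M2+M3)/6=1375/228
seg 3: a=3, c=M3/2=-941/228, d=(M4−M3)/(6·3)=941/2052, b=Δ3−h3·(2M3+M4)/6=263/38
t_q=9/2 → seg 1, τ=3/2; S=2+-457/114·τ+-127/76·τ²+1525/2052·τ³=-3201/608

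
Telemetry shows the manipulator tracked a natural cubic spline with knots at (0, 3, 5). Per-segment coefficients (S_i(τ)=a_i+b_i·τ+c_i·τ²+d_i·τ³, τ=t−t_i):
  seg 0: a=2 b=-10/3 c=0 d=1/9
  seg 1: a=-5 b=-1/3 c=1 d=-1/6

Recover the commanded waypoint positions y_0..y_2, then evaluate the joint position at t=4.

y_0 = S_0(0) = a_0 = 2
y_1 = S_1(0) = a_1 = -5
y_2 = S_1(2) = -3
t_q=4 is in segment 1 (τ=1); S_1(τ)=-9/2

y_0=2 y_1=-5 y_2=-3
S(4) = -9/2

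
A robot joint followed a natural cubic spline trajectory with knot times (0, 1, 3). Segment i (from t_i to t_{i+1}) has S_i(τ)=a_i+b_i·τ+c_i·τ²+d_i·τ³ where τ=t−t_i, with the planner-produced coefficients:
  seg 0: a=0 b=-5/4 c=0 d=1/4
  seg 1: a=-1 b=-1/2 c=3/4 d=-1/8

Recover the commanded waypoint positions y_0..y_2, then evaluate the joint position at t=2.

y_0=0 y_1=-1 y_2=0
S(2) = -7/8

y_0 = S_0(0) = a_0 = 0
y_1 = S_1(0) = a_1 = -1
y_2 = S_1(2) = 0
t_q=2 is in segment 1 (τ=1); S_1(τ)=-7/8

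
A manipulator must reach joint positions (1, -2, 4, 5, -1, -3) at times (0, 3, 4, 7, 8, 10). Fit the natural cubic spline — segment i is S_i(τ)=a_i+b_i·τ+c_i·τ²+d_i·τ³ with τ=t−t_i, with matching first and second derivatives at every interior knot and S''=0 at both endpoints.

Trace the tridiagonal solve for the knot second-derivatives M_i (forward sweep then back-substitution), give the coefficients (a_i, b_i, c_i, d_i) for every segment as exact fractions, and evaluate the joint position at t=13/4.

  seg 0: a=1 b=-9703/2529 c=0 d=7174/22761
  seg 1: a=-2 b=11819/2529 c=7174/2529 d=-1273/843
  seg 2: a=4 b=14710/2529 c=-4283/2529 d=-1018/22761
  seg 3: a=5 b=-14042/2529 c=-589/281 d=4169/2529
  seg 4: a=-1 b=-12137/2529 c=2402/843 d=-1201/2529
S(13/4) = -36577/53952

Δ: Δ0=-1, Δ1=6, Δ2=1/3, Δ3=-6, Δ4=-1
row 1: diag=8, rhs=42; c'=1/8, d'=21/4
row 2: denom=8−1·1/8=63/8; d'=(-34−1·21/4)/(63/8)=-314/63
row 3: denom=8−3·8/21=48/7; d'=(-38−3·-314/63)/(48/7)=-121/36
row 4: denom=6−1·7/48=281/48; d'=(30−1·-121/36)/(281/48)=4804/843
back: M4=4804/843
back: M3=-121/36−7/48·4804/843=-1178/281
back: M2=-314/63−8/21·-1178/281=-8566/2529
back: M1=21/4−1/8·-8566/2529=14348/2529
M: M0=0, M1=14348/2529, M2=-8566/2529, M3=-1178/281, M4=4804/843, M5=0
seg 0: a=1, c=M0/2=0, d=(M1−M0)/(6·3)=7174/22761, b=Δ0−h0·(2M0+M1)/6=-9703/2529
seg 1: a=-2, c=M1/2=7174/2529, d=(M2−M1)/(6·1)=-1273/843, b=Δ1−h1·(2M1+M2)/6=11819/2529
seg 2: a=4, c=M2/2=-4283/2529, d=(M3−M2)/(6·3)=-1018/22761, b=Δ2−h2·(2M2+M3)/6=14710/2529
seg 3: a=5, c=M3/2=-589/281, d=(M4−M3)/(6·1)=4169/2529, b=Δ3−h3·(2M3+M4)/6=-14042/2529
seg 4: a=-1, c=M4/2=2402/843, d=(M5−M4)/(6·2)=-1201/2529, b=Δ4−h4·(2M4+M5)/6=-12137/2529
t_q=13/4 → seg 1, τ=1/4; S=-2+11819/2529·τ+7174/2529·τ²+-1273/843·τ³=-36577/53952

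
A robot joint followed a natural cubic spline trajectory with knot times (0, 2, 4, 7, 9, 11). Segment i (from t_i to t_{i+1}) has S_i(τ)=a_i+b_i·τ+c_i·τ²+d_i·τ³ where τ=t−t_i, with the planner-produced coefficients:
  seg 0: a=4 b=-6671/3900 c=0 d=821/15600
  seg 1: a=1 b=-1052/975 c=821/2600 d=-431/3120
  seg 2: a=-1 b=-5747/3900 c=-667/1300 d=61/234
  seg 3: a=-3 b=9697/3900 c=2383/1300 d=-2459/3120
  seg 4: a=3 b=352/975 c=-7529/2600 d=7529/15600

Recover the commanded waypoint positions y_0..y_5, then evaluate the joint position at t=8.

y_0=4 y_1=1 y_2=-1 y_3=-3 y_4=3 y_5=-4
S(8) = 2763/5200

y_0 = S_0(0) = a_0 = 4
y_1 = S_1(0) = a_1 = 1
y_2 = S_2(0) = a_2 = -1
y_3 = S_3(0) = a_3 = -3
y_4 = S_4(0) = a_4 = 3
y_5 = S_4(2) = -4
t_q=8 is in segment 3 (τ=1); S_3(τ)=2763/5200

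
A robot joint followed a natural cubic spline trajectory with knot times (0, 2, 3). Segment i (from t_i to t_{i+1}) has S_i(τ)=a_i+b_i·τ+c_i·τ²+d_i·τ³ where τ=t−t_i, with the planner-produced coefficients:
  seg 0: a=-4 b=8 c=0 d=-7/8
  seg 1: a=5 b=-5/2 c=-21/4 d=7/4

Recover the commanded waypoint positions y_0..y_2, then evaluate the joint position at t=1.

y_0=-4 y_1=5 y_2=-1
S(1) = 25/8

y_0 = S_0(0) = a_0 = -4
y_1 = S_1(0) = a_1 = 5
y_2 = S_1(1) = -1
t_q=1 is in segment 0 (τ=1); S_0(τ)=25/8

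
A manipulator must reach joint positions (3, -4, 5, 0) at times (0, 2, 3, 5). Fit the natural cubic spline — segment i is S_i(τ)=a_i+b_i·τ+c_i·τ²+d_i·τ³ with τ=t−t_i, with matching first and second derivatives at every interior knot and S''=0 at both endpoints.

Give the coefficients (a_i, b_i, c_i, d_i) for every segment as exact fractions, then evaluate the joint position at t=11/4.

Δ: Δ0=-7/2, Δ1=9, Δ2=-5/2
row 1: diag=6, rhs=75; c'=1/6, d'=25/2
row 2: denom=6−1·1/6=35/6; d'=(-69−1·25/2)/(35/6)=-489/35
back: M2=-489/35
back: M1=25/2−1/6·-489/35=519/35
M: M0=0, M1=519/35, M2=-489/35, M3=0
seg 0: a=3, c=M0/2=0, d=(M1−M0)/(6·2)=173/140, b=Δ0−h0·(2M0+M1)/6=-591/70
seg 1: a=-4, c=M1/2=519/70, d=(M2−M1)/(6·1)=-24/5, b=Δ1−h1·(2M1+M2)/6=447/70
seg 2: a=5, c=M2/2=-489/70, d=(M3−M2)/(6·2)=163/140, b=Δ2−h2·(2M2+M3)/6=477/70
t_q=11/4 → seg 1, τ=3/4; S=-4+447/70·τ+519/70·τ²+-24/5·τ³=3287/1120

  seg 0: a=3 b=-591/70 c=0 d=173/140
  seg 1: a=-4 b=447/70 c=519/70 d=-24/5
  seg 2: a=5 b=477/70 c=-489/70 d=163/140
S(11/4) = 3287/1120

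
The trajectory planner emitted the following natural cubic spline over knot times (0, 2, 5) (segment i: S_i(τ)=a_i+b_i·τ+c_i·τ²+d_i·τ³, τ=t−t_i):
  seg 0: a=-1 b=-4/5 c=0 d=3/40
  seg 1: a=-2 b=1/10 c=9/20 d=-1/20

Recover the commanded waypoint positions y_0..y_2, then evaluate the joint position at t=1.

y_0 = S_0(0) = a_0 = -1
y_1 = S_1(0) = a_1 = -2
y_2 = S_1(3) = 1
t_q=1 is in segment 0 (τ=1); S_0(τ)=-69/40

y_0=-1 y_1=-2 y_2=1
S(1) = -69/40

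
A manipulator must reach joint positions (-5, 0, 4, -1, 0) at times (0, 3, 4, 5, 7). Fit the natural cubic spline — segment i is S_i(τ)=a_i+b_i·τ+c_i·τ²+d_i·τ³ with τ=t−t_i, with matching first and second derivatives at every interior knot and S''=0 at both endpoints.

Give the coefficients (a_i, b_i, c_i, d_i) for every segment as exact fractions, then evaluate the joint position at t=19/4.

Δ: Δ0=5/3, Δ1=4, Δ2=-5, Δ3=1/2
row 1: diag=8, rhs=14; c'=1/8, d'=7/4
row 2: denom=4−1·1/8=31/8; d'=(-54−1·7/4)/(31/8)=-446/31
row 3: denom=6−1·8/31=178/31; d'=(33−1·-446/31)/(178/31)=1469/178
back: M3=1469/178
back: M2=-446/31−8/31·1469/178=-1470/89
back: M1=7/4−1/8·-1470/89=679/178
M: M0=0, M1=679/178, M2=-1470/89, M3=1469/178, M4=0
seg 0: a=-5, c=M0/2=0, d=(M1−M0)/(6·3)=679/3204, b=Δ0−h0·(2M0+M1)/6=-257/1068
seg 1: a=0, c=M1/2=679/356, d=(M2−M1)/(6·1)=-3619/1068, b=Δ1−h1·(2M1+M2)/6=2927/534
seg 2: a=4, c=M2/2=-735/89, d=(M3−M2)/(6·1)=4409/1068, b=Δ2−h2·(2M2+M3)/6=-929/1068
seg 3: a=-1, c=M3/2=1469/356, d=(M4−M3)/(6·2)=-1469/2136, b=Δ3−h3·(2M3+M4)/6=-2671/534
t_q=19/4 → seg 2, τ=3/4; S=4+-929/1068·τ+-735/89·τ²+4409/1068·τ³=10113/22784

  seg 0: a=-5 b=-257/1068 c=0 d=679/3204
  seg 1: a=0 b=2927/534 c=679/356 d=-3619/1068
  seg 2: a=4 b=-929/1068 c=-735/89 d=4409/1068
  seg 3: a=-1 b=-2671/534 c=1469/356 d=-1469/2136
S(19/4) = 10113/22784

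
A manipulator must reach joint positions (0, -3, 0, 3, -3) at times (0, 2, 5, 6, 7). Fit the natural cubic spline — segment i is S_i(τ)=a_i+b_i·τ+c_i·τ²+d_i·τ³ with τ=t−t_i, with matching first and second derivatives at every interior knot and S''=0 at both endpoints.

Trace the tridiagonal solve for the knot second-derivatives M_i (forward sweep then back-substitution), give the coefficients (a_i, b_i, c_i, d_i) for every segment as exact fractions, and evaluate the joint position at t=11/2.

  seg 0: a=0 b=-232/137 c=0 d=53/1096
  seg 1: a=-3 b=-305/274 c=159/548 d=227/1644
  seg 2: a=0 b=2387/548 c=210/137 d=-1583/548
  seg 3: a=3 b=-341/274 c=-3909/548 d=1303/548
S(11/2) = 9645/4384

Δ: Δ0=-3/2, Δ1=1, Δ2=3, Δ3=-6
row 1: diag=10, rhs=15; c'=3/10, d'=3/2
row 2: denom=8−3·3/10=71/10; d'=(12−3·3/2)/(71/10)=75/71
row 3: denom=4−1·10/71=274/71; d'=(-54−1·75/71)/(274/71)=-3909/274
back: M3=-3909/274
back: M2=75/71−10/71·-3909/274=420/137
back: M1=3/2−3/10·420/137=159/274
M: M0=0, M1=159/274, M2=420/137, M3=-3909/274, M4=0
seg 0: a=0, c=M0/2=0, d=(M1−M0)/(6·2)=53/1096, b=Δ0−h0·(2M0+M1)/6=-232/137
seg 1: a=-3, c=M1/2=159/548, d=(M2−M1)/(6·3)=227/1644, b=Δ1−h1·(2M1+M2)/6=-305/274
seg 2: a=0, c=M2/2=210/137, d=(M3−M2)/(6·1)=-1583/548, b=Δ2−h2·(2M2+M3)/6=2387/548
seg 3: a=3, c=M3/2=-3909/548, d=(M4−M3)/(6·1)=1303/548, b=Δ3−h3·(2M3+M4)/6=-341/274
t_q=11/2 → seg 2, τ=1/2; S=0+2387/548·τ+210/137·τ²+-1583/548·τ³=9645/4384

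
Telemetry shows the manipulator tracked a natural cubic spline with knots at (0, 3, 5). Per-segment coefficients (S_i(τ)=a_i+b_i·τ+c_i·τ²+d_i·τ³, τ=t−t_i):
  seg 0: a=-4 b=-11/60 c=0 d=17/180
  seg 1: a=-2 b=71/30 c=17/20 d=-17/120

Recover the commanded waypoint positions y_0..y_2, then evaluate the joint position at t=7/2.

y_0 = S_0(0) = a_0 = -4
y_1 = S_1(0) = a_1 = -2
y_2 = S_1(2) = 5
t_q=7/2 is in segment 1 (τ=1/2); S_1(τ)=-199/320

y_0=-4 y_1=-2 y_2=5
S(7/2) = -199/320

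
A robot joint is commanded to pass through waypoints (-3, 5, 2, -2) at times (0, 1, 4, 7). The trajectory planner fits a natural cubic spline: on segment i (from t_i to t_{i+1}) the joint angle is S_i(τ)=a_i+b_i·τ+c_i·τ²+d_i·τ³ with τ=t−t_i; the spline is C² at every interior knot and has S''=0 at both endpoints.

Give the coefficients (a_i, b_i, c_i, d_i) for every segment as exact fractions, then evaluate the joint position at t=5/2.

  seg 0: a=-3 b=803/87 c=0 d=-107/87
  seg 1: a=5 b=482/87 c=-107/29 d=394/783
  seg 2: a=2 b=-262/87 c=73/87 d=-73/783
S(5/2) = 389/58

Δ: Δ0=8, Δ1=-1, Δ2=-4/3
row 1: diag=8, rhs=-54; c'=3/8, d'=-27/4
row 2: denom=12−3·3/8=87/8; d'=(-2−3·-27/4)/(87/8)=146/87
back: M2=146/87
back: M1=-27/4−3/8·146/87=-214/29
M: M0=0, M1=-214/29, M2=146/87, M3=0
seg 0: a=-3, c=M0/2=0, d=(M1−M0)/(6·1)=-107/87, b=Δ0−h0·(2M0+M1)/6=803/87
seg 1: a=5, c=M1/2=-107/29, d=(M2−M1)/(6·3)=394/783, b=Δ1−h1·(2M1+M2)/6=482/87
seg 2: a=2, c=M2/2=73/87, d=(M3−M2)/(6·3)=-73/783, b=Δ2−h2·(2M2+M3)/6=-262/87
t_q=5/2 → seg 1, τ=3/2; S=5+482/87·τ+-107/29·τ²+394/783·τ³=389/58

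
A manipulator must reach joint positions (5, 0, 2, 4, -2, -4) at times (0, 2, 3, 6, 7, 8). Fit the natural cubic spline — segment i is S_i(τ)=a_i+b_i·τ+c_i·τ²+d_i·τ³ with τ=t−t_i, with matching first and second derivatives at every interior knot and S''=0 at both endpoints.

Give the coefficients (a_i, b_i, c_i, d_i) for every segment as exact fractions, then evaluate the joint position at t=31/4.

Δ: Δ0=-5/2, Δ1=2, Δ2=2/3, Δ3=-6, Δ4=-2
row 1: diag=6, rhs=27; c'=1/6, d'=9/2
row 2: denom=8−1·1/6=47/6; d'=(-8−1·9/2)/(47/6)=-75/47
row 3: denom=8−3·18/47=322/47; d'=(-40−3·-75/47)/(322/47)=-1655/322
row 4: denom=4−1·47/322=1241/322; d'=(24−1·-1655/322)/(1241/322)=9383/1241
back: M4=9383/1241
back: M3=-1655/322−47/322·9383/1241=-7748/1241
back: M2=-75/47−18/47·-7748/1241=987/1241
back: M1=9/2−1/6·987/1241=5420/1241
M: M0=0, M1=5420/1241, M2=987/1241, M3=-7748/1241, M4=9383/1241, M5=0
seg 0: a=5, c=M0/2=0, d=(M1−M0)/(6·2)=1355/3723, b=Δ0−h0·(2M0+M1)/6=-29455/7446
seg 1: a=0, c=M1/2=2710/1241, d=(M2−M1)/(6·1)=-4433/7446, b=Δ1−h1·(2M1+M2)/6=3065/7446
seg 2: a=2, c=M2/2=987/2482, d=(M3−M2)/(6·3)=-8735/22338, b=Δ2−h2·(2M2+M3)/6=11143/3723
seg 3: a=4, c=M3/2=-3874/1241, d=(M4−M3)/(6·1)=17131/7446, b=Δ3−h3·(2M3+M4)/6=-38563/7446
seg 4: a=-2, c=M4/2=9383/2482, d=(M5−M4)/(6·1)=-9383/7446, b=Δ4−h4·(2M4+M5)/6=-16829/3723
t_q=31/4 → seg 4, τ=3/4; S=-2+-16829/3723·τ+9383/2482·τ²+-9383/7446·τ³=-602883/158848

  seg 0: a=5 b=-29455/7446 c=0 d=1355/3723
  seg 1: a=0 b=3065/7446 c=2710/1241 d=-4433/7446
  seg 2: a=2 b=11143/3723 c=987/2482 d=-8735/22338
  seg 3: a=4 b=-38563/7446 c=-3874/1241 d=17131/7446
  seg 4: a=-2 b=-16829/3723 c=9383/2482 d=-9383/7446
S(31/4) = -602883/158848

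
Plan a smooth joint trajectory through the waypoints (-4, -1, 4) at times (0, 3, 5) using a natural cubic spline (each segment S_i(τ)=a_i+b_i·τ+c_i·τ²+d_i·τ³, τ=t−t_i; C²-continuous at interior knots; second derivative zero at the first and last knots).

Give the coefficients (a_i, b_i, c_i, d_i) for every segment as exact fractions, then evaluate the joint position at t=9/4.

Δ: Δ0=1, Δ1=5/2
row 1: diag=10, rhs=9; c'=1/5, d'=9/10
back: M1=9/10
M: M0=0, M1=9/10, M2=0
seg 0: a=-4, c=M0/2=0, d=(M1−M0)/(6·3)=1/20, b=Δ0−h0·(2M0+M1)/6=11/20
seg 1: a=-1, c=M1/2=9/20, d=(M2−M1)/(6·2)=-3/40, b=Δ1−h1·(2M1+M2)/6=19/10
t_q=9/4 → seg 0, τ=9/4; S=-4+11/20·τ+0·τ²+1/20·τ³=-2807/1280

  seg 0: a=-4 b=11/20 c=0 d=1/20
  seg 1: a=-1 b=19/10 c=9/20 d=-3/40
S(9/4) = -2807/1280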